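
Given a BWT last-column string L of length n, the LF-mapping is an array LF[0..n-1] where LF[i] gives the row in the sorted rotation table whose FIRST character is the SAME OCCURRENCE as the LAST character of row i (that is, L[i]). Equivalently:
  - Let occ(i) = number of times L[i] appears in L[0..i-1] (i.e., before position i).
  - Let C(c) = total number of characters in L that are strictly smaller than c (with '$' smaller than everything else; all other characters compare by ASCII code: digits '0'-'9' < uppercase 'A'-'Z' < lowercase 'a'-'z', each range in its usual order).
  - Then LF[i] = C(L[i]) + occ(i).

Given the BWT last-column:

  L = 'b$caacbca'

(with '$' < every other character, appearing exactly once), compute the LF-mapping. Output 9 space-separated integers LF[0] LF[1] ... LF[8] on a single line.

Answer: 4 0 6 1 2 7 5 8 3

Derivation:
Char counts: '$':1, 'a':3, 'b':2, 'c':3
C (first-col start): C('$')=0, C('a')=1, C('b')=4, C('c')=6
L[0]='b': occ=0, LF[0]=C('b')+0=4+0=4
L[1]='$': occ=0, LF[1]=C('$')+0=0+0=0
L[2]='c': occ=0, LF[2]=C('c')+0=6+0=6
L[3]='a': occ=0, LF[3]=C('a')+0=1+0=1
L[4]='a': occ=1, LF[4]=C('a')+1=1+1=2
L[5]='c': occ=1, LF[5]=C('c')+1=6+1=7
L[6]='b': occ=1, LF[6]=C('b')+1=4+1=5
L[7]='c': occ=2, LF[7]=C('c')+2=6+2=8
L[8]='a': occ=2, LF[8]=C('a')+2=1+2=3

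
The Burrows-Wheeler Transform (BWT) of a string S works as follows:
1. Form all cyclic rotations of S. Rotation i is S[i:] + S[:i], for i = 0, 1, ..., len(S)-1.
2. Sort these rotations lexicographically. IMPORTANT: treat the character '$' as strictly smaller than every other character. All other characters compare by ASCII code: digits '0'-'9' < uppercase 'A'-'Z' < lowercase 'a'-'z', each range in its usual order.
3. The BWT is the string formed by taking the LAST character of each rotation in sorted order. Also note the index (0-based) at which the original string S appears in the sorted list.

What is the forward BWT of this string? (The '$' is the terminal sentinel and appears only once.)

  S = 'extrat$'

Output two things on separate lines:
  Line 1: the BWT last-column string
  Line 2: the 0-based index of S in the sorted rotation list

All 7 rotations (rotation i = S[i:]+S[:i]):
  rot[0] = extrat$
  rot[1] = xtrat$e
  rot[2] = trat$ex
  rot[3] = rat$ext
  rot[4] = at$extr
  rot[5] = t$extra
  rot[6] = $extrat
Sorted (with $ < everything):
  sorted[0] = $extrat  (last char: 't')
  sorted[1] = at$extr  (last char: 'r')
  sorted[2] = extrat$  (last char: '$')
  sorted[3] = rat$ext  (last char: 't')
  sorted[4] = t$extra  (last char: 'a')
  sorted[5] = trat$ex  (last char: 'x')
  sorted[6] = xtrat$e  (last char: 'e')
Last column: tr$taxe
Original string S is at sorted index 2

Answer: tr$taxe
2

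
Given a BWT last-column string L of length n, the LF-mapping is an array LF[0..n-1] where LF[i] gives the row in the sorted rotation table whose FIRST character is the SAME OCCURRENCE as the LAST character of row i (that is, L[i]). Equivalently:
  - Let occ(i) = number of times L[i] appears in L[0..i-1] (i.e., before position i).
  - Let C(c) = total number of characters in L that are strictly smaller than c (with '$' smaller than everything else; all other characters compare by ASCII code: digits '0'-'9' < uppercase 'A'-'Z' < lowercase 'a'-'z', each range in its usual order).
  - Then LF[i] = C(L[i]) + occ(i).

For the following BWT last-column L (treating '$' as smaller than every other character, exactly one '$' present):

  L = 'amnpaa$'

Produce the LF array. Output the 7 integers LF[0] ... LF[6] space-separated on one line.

Answer: 1 4 5 6 2 3 0

Derivation:
Char counts: '$':1, 'a':3, 'm':1, 'n':1, 'p':1
C (first-col start): C('$')=0, C('a')=1, C('m')=4, C('n')=5, C('p')=6
L[0]='a': occ=0, LF[0]=C('a')+0=1+0=1
L[1]='m': occ=0, LF[1]=C('m')+0=4+0=4
L[2]='n': occ=0, LF[2]=C('n')+0=5+0=5
L[3]='p': occ=0, LF[3]=C('p')+0=6+0=6
L[4]='a': occ=1, LF[4]=C('a')+1=1+1=2
L[5]='a': occ=2, LF[5]=C('a')+2=1+2=3
L[6]='$': occ=0, LF[6]=C('$')+0=0+0=0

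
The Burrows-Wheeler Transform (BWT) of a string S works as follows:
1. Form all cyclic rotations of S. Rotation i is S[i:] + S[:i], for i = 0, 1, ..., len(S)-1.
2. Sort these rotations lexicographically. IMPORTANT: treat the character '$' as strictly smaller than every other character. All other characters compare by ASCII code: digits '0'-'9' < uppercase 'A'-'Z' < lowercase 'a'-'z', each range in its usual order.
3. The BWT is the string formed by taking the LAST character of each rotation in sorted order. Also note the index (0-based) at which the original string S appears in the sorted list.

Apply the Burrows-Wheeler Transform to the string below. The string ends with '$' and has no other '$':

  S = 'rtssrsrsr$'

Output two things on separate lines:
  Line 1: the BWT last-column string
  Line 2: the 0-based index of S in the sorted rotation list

All 10 rotations (rotation i = S[i:]+S[:i]):
  rot[0] = rtssrsrsr$
  rot[1] = tssrsrsr$r
  rot[2] = ssrsrsr$rt
  rot[3] = srsrsr$rts
  rot[4] = rsrsr$rtss
  rot[5] = srsr$rtssr
  rot[6] = rsr$rtssrs
  rot[7] = sr$rtssrsr
  rot[8] = r$rtssrsrs
  rot[9] = $rtssrsrsr
Sorted (with $ < everything):
  sorted[0] = $rtssrsrsr  (last char: 'r')
  sorted[1] = r$rtssrsrs  (last char: 's')
  sorted[2] = rsr$rtssrs  (last char: 's')
  sorted[3] = rsrsr$rtss  (last char: 's')
  sorted[4] = rtssrsrsr$  (last char: '$')
  sorted[5] = sr$rtssrsr  (last char: 'r')
  sorted[6] = srsr$rtssr  (last char: 'r')
  sorted[7] = srsrsr$rts  (last char: 's')
  sorted[8] = ssrsrsr$rt  (last char: 't')
  sorted[9] = tssrsrsr$r  (last char: 'r')
Last column: rsss$rrstr
Original string S is at sorted index 4

Answer: rsss$rrstr
4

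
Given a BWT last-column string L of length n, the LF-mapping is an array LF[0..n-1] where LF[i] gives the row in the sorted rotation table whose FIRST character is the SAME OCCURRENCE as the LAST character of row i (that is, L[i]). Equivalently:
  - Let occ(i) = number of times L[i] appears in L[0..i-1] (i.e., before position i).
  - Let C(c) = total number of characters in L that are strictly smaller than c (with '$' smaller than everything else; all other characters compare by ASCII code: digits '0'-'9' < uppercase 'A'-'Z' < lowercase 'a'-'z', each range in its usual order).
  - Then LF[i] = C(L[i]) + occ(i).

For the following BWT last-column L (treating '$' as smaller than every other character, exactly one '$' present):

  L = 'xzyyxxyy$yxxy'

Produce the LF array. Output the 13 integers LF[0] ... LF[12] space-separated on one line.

Char counts: '$':1, 'x':5, 'y':6, 'z':1
C (first-col start): C('$')=0, C('x')=1, C('y')=6, C('z')=12
L[0]='x': occ=0, LF[0]=C('x')+0=1+0=1
L[1]='z': occ=0, LF[1]=C('z')+0=12+0=12
L[2]='y': occ=0, LF[2]=C('y')+0=6+0=6
L[3]='y': occ=1, LF[3]=C('y')+1=6+1=7
L[4]='x': occ=1, LF[4]=C('x')+1=1+1=2
L[5]='x': occ=2, LF[5]=C('x')+2=1+2=3
L[6]='y': occ=2, LF[6]=C('y')+2=6+2=8
L[7]='y': occ=3, LF[7]=C('y')+3=6+3=9
L[8]='$': occ=0, LF[8]=C('$')+0=0+0=0
L[9]='y': occ=4, LF[9]=C('y')+4=6+4=10
L[10]='x': occ=3, LF[10]=C('x')+3=1+3=4
L[11]='x': occ=4, LF[11]=C('x')+4=1+4=5
L[12]='y': occ=5, LF[12]=C('y')+5=6+5=11

Answer: 1 12 6 7 2 3 8 9 0 10 4 5 11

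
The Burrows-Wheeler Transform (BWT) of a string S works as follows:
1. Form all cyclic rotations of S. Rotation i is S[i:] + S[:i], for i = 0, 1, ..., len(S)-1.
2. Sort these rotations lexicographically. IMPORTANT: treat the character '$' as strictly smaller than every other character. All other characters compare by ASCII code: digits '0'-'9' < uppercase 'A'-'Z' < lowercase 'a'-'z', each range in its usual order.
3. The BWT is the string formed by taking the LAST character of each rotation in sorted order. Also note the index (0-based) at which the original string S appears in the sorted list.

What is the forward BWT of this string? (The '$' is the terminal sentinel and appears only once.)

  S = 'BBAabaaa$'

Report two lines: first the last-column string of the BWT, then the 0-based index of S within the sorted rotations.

All 9 rotations (rotation i = S[i:]+S[:i]):
  rot[0] = BBAabaaa$
  rot[1] = BAabaaa$B
  rot[2] = Aabaaa$BB
  rot[3] = abaaa$BBA
  rot[4] = baaa$BBAa
  rot[5] = aaa$BBAab
  rot[6] = aa$BBAaba
  rot[7] = a$BBAabaa
  rot[8] = $BBAabaaa
Sorted (with $ < everything):
  sorted[0] = $BBAabaaa  (last char: 'a')
  sorted[1] = Aabaaa$BB  (last char: 'B')
  sorted[2] = BAabaaa$B  (last char: 'B')
  sorted[3] = BBAabaaa$  (last char: '$')
  sorted[4] = a$BBAabaa  (last char: 'a')
  sorted[5] = aa$BBAaba  (last char: 'a')
  sorted[6] = aaa$BBAab  (last char: 'b')
  sorted[7] = abaaa$BBA  (last char: 'A')
  sorted[8] = baaa$BBAa  (last char: 'a')
Last column: aBB$aabAa
Original string S is at sorted index 3

Answer: aBB$aabAa
3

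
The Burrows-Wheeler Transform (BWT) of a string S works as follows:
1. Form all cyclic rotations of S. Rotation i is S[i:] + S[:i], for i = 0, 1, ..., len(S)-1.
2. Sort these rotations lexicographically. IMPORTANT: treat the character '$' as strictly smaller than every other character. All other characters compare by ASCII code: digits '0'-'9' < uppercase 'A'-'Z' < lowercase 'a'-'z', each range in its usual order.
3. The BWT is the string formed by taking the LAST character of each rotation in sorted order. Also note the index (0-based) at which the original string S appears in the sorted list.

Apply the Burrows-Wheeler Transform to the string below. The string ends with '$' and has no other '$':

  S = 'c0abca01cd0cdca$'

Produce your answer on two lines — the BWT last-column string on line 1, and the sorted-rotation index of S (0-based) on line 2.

Answer: aacd0cc0a$db10cc
9

Derivation:
All 16 rotations (rotation i = S[i:]+S[:i]):
  rot[0] = c0abca01cd0cdca$
  rot[1] = 0abca01cd0cdca$c
  rot[2] = abca01cd0cdca$c0
  rot[3] = bca01cd0cdca$c0a
  rot[4] = ca01cd0cdca$c0ab
  rot[5] = a01cd0cdca$c0abc
  rot[6] = 01cd0cdca$c0abca
  rot[7] = 1cd0cdca$c0abca0
  rot[8] = cd0cdca$c0abca01
  rot[9] = d0cdca$c0abca01c
  rot[10] = 0cdca$c0abca01cd
  rot[11] = cdca$c0abca01cd0
  rot[12] = dca$c0abca01cd0c
  rot[13] = ca$c0abca01cd0cd
  rot[14] = a$c0abca01cd0cdc
  rot[15] = $c0abca01cd0cdca
Sorted (with $ < everything):
  sorted[0] = $c0abca01cd0cdca  (last char: 'a')
  sorted[1] = 01cd0cdca$c0abca  (last char: 'a')
  sorted[2] = 0abca01cd0cdca$c  (last char: 'c')
  sorted[3] = 0cdca$c0abca01cd  (last char: 'd')
  sorted[4] = 1cd0cdca$c0abca0  (last char: '0')
  sorted[5] = a$c0abca01cd0cdc  (last char: 'c')
  sorted[6] = a01cd0cdca$c0abc  (last char: 'c')
  sorted[7] = abca01cd0cdca$c0  (last char: '0')
  sorted[8] = bca01cd0cdca$c0a  (last char: 'a')
  sorted[9] = c0abca01cd0cdca$  (last char: '$')
  sorted[10] = ca$c0abca01cd0cd  (last char: 'd')
  sorted[11] = ca01cd0cdca$c0ab  (last char: 'b')
  sorted[12] = cd0cdca$c0abca01  (last char: '1')
  sorted[13] = cdca$c0abca01cd0  (last char: '0')
  sorted[14] = d0cdca$c0abca01c  (last char: 'c')
  sorted[15] = dca$c0abca01cd0c  (last char: 'c')
Last column: aacd0cc0a$db10cc
Original string S is at sorted index 9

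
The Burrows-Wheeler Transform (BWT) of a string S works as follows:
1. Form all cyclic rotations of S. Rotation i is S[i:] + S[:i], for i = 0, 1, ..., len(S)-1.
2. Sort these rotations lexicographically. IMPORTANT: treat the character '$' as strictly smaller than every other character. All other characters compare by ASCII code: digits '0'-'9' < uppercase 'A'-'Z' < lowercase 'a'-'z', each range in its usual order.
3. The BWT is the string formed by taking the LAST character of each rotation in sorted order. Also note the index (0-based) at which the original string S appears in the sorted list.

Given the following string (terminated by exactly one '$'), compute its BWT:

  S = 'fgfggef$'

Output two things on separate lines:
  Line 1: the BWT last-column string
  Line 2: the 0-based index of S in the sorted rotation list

All 8 rotations (rotation i = S[i:]+S[:i]):
  rot[0] = fgfggef$
  rot[1] = gfggef$f
  rot[2] = fggef$fg
  rot[3] = ggef$fgf
  rot[4] = gef$fgfg
  rot[5] = ef$fgfgg
  rot[6] = f$fgfgge
  rot[7] = $fgfggef
Sorted (with $ < everything):
  sorted[0] = $fgfggef  (last char: 'f')
  sorted[1] = ef$fgfgg  (last char: 'g')
  sorted[2] = f$fgfgge  (last char: 'e')
  sorted[3] = fgfggef$  (last char: '$')
  sorted[4] = fggef$fg  (last char: 'g')
  sorted[5] = gef$fgfg  (last char: 'g')
  sorted[6] = gfggef$f  (last char: 'f')
  sorted[7] = ggef$fgf  (last char: 'f')
Last column: fge$ggff
Original string S is at sorted index 3

Answer: fge$ggff
3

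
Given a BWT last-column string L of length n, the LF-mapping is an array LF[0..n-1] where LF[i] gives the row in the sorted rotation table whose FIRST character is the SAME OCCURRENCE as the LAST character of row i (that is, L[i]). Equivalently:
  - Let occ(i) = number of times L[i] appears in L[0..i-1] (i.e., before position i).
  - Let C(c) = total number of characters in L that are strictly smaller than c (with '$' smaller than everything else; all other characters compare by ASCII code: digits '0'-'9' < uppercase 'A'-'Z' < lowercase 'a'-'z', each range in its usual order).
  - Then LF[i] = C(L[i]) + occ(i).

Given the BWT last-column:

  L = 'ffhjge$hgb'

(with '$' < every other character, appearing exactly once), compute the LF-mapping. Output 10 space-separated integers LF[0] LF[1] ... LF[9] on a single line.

Char counts: '$':1, 'b':1, 'e':1, 'f':2, 'g':2, 'h':2, 'j':1
C (first-col start): C('$')=0, C('b')=1, C('e')=2, C('f')=3, C('g')=5, C('h')=7, C('j')=9
L[0]='f': occ=0, LF[0]=C('f')+0=3+0=3
L[1]='f': occ=1, LF[1]=C('f')+1=3+1=4
L[2]='h': occ=0, LF[2]=C('h')+0=7+0=7
L[3]='j': occ=0, LF[3]=C('j')+0=9+0=9
L[4]='g': occ=0, LF[4]=C('g')+0=5+0=5
L[5]='e': occ=0, LF[5]=C('e')+0=2+0=2
L[6]='$': occ=0, LF[6]=C('$')+0=0+0=0
L[7]='h': occ=1, LF[7]=C('h')+1=7+1=8
L[8]='g': occ=1, LF[8]=C('g')+1=5+1=6
L[9]='b': occ=0, LF[9]=C('b')+0=1+0=1

Answer: 3 4 7 9 5 2 0 8 6 1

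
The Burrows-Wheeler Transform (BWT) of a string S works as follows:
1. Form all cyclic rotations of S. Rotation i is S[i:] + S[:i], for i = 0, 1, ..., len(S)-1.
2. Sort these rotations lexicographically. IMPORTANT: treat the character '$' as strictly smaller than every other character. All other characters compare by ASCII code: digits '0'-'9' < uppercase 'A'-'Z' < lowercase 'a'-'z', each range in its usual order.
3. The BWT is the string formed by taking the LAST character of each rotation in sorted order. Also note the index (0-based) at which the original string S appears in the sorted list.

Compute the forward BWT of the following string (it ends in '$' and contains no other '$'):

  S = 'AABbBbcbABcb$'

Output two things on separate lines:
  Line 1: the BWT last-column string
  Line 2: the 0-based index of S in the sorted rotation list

All 13 rotations (rotation i = S[i:]+S[:i]):
  rot[0] = AABbBbcbABcb$
  rot[1] = ABbBbcbABcb$A
  rot[2] = BbBbcbABcb$AA
  rot[3] = bBbcbABcb$AAB
  rot[4] = BbcbABcb$AABb
  rot[5] = bcbABcb$AABbB
  rot[6] = cbABcb$AABbBb
  rot[7] = bABcb$AABbBbc
  rot[8] = ABcb$AABbBbcb
  rot[9] = Bcb$AABbBbcbA
  rot[10] = cb$AABbBbcbAB
  rot[11] = b$AABbBbcbABc
  rot[12] = $AABbBbcbABcb
Sorted (with $ < everything):
  sorted[0] = $AABbBbcbABcb  (last char: 'b')
  sorted[1] = AABbBbcbABcb$  (last char: '$')
  sorted[2] = ABbBbcbABcb$A  (last char: 'A')
  sorted[3] = ABcb$AABbBbcb  (last char: 'b')
  sorted[4] = BbBbcbABcb$AA  (last char: 'A')
  sorted[5] = BbcbABcb$AABb  (last char: 'b')
  sorted[6] = Bcb$AABbBbcbA  (last char: 'A')
  sorted[7] = b$AABbBbcbABc  (last char: 'c')
  sorted[8] = bABcb$AABbBbc  (last char: 'c')
  sorted[9] = bBbcbABcb$AAB  (last char: 'B')
  sorted[10] = bcbABcb$AABbB  (last char: 'B')
  sorted[11] = cb$AABbBbcbAB  (last char: 'B')
  sorted[12] = cbABcb$AABbBb  (last char: 'b')
Last column: b$AbAbAccBBBb
Original string S is at sorted index 1

Answer: b$AbAbAccBBBb
1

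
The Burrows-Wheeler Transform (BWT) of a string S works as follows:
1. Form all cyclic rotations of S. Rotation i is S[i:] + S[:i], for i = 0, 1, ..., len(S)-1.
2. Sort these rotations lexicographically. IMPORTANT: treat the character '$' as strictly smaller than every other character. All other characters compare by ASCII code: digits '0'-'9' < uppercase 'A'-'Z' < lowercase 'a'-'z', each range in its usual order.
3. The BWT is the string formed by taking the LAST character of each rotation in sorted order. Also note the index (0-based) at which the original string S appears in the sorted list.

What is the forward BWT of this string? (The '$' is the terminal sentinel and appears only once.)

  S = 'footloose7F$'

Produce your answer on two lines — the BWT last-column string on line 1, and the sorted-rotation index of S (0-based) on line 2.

All 12 rotations (rotation i = S[i:]+S[:i]):
  rot[0] = footloose7F$
  rot[1] = ootloose7F$f
  rot[2] = otloose7F$fo
  rot[3] = tloose7F$foo
  rot[4] = loose7F$foot
  rot[5] = oose7F$footl
  rot[6] = ose7F$footlo
  rot[7] = se7F$footloo
  rot[8] = e7F$footloos
  rot[9] = 7F$footloose
  rot[10] = F$footloose7
  rot[11] = $footloose7F
Sorted (with $ < everything):
  sorted[0] = $footloose7F  (last char: 'F')
  sorted[1] = 7F$footloose  (last char: 'e')
  sorted[2] = F$footloose7  (last char: '7')
  sorted[3] = e7F$footloos  (last char: 's')
  sorted[4] = footloose7F$  (last char: '$')
  sorted[5] = loose7F$foot  (last char: 't')
  sorted[6] = oose7F$footl  (last char: 'l')
  sorted[7] = ootloose7F$f  (last char: 'f')
  sorted[8] = ose7F$footlo  (last char: 'o')
  sorted[9] = otloose7F$fo  (last char: 'o')
  sorted[10] = se7F$footloo  (last char: 'o')
  sorted[11] = tloose7F$foo  (last char: 'o')
Last column: Fe7s$tlfoooo
Original string S is at sorted index 4

Answer: Fe7s$tlfoooo
4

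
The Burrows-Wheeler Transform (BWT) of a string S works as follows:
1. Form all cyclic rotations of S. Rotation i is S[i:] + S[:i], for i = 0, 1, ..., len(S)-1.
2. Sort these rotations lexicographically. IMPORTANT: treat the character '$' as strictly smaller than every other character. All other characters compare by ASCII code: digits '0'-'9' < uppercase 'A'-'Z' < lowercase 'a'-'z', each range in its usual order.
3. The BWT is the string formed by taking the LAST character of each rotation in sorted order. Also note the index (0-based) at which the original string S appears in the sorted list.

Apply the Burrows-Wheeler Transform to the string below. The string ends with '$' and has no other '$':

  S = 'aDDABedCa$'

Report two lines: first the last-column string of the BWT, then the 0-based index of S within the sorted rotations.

Answer: aDAdDaC$eB
7

Derivation:
All 10 rotations (rotation i = S[i:]+S[:i]):
  rot[0] = aDDABedCa$
  rot[1] = DDABedCa$a
  rot[2] = DABedCa$aD
  rot[3] = ABedCa$aDD
  rot[4] = BedCa$aDDA
  rot[5] = edCa$aDDAB
  rot[6] = dCa$aDDABe
  rot[7] = Ca$aDDABed
  rot[8] = a$aDDABedC
  rot[9] = $aDDABedCa
Sorted (with $ < everything):
  sorted[0] = $aDDABedCa  (last char: 'a')
  sorted[1] = ABedCa$aDD  (last char: 'D')
  sorted[2] = BedCa$aDDA  (last char: 'A')
  sorted[3] = Ca$aDDABed  (last char: 'd')
  sorted[4] = DABedCa$aD  (last char: 'D')
  sorted[5] = DDABedCa$a  (last char: 'a')
  sorted[6] = a$aDDABedC  (last char: 'C')
  sorted[7] = aDDABedCa$  (last char: '$')
  sorted[8] = dCa$aDDABe  (last char: 'e')
  sorted[9] = edCa$aDDAB  (last char: 'B')
Last column: aDAdDaC$eB
Original string S is at sorted index 7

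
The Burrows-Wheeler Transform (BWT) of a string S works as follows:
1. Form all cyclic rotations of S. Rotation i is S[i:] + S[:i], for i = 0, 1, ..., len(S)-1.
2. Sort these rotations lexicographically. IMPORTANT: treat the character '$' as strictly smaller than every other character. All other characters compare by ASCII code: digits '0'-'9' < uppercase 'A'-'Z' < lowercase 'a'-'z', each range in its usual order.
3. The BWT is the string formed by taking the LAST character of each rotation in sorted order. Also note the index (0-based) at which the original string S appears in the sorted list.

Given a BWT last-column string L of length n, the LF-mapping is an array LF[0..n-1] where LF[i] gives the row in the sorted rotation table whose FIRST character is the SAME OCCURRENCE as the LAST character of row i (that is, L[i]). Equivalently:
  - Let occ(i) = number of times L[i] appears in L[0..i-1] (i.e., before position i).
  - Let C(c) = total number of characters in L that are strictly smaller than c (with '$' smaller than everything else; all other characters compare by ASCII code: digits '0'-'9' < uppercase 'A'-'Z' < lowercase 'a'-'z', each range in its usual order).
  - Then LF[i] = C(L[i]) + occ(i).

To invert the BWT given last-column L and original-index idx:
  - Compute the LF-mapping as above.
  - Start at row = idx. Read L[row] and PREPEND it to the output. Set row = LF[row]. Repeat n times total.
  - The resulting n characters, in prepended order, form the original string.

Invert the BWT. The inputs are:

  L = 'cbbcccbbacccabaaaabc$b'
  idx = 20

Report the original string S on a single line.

LF mapping: 14 7 8 15 16 17 9 10 1 18 19 20 2 11 3 4 5 6 12 21 0 13
Walk LF starting at row 20, prepending L[row]:
  step 1: row=20, L[20]='$', prepend. Next row=LF[20]=0
  step 2: row=0, L[0]='c', prepend. Next row=LF[0]=14
  step 3: row=14, L[14]='a', prepend. Next row=LF[14]=3
  step 4: row=3, L[3]='c', prepend. Next row=LF[3]=15
  step 5: row=15, L[15]='a', prepend. Next row=LF[15]=4
  step 6: row=4, L[4]='c', prepend. Next row=LF[4]=16
  step 7: row=16, L[16]='a', prepend. Next row=LF[16]=5
  step 8: row=5, L[5]='c', prepend. Next row=LF[5]=17
  step 9: row=17, L[17]='a', prepend. Next row=LF[17]=6
  step 10: row=6, L[6]='b', prepend. Next row=LF[6]=9
  step 11: row=9, L[9]='c', prepend. Next row=LF[9]=18
  step 12: row=18, L[18]='b', prepend. Next row=LF[18]=12
  step 13: row=12, L[12]='a', prepend. Next row=LF[12]=2
  step 14: row=2, L[2]='b', prepend. Next row=LF[2]=8
  step 15: row=8, L[8]='a', prepend. Next row=LF[8]=1
  step 16: row=1, L[1]='b', prepend. Next row=LF[1]=7
  step 17: row=7, L[7]='b', prepend. Next row=LF[7]=10
  step 18: row=10, L[10]='c', prepend. Next row=LF[10]=19
  step 19: row=19, L[19]='c', prepend. Next row=LF[19]=21
  step 20: row=21, L[21]='b', prepend. Next row=LF[21]=13
  step 21: row=13, L[13]='b', prepend. Next row=LF[13]=11
  step 22: row=11, L[11]='c', prepend. Next row=LF[11]=20
Reversed output: cbbccbbababcbacacacac$

Answer: cbbccbbababcbacacacac$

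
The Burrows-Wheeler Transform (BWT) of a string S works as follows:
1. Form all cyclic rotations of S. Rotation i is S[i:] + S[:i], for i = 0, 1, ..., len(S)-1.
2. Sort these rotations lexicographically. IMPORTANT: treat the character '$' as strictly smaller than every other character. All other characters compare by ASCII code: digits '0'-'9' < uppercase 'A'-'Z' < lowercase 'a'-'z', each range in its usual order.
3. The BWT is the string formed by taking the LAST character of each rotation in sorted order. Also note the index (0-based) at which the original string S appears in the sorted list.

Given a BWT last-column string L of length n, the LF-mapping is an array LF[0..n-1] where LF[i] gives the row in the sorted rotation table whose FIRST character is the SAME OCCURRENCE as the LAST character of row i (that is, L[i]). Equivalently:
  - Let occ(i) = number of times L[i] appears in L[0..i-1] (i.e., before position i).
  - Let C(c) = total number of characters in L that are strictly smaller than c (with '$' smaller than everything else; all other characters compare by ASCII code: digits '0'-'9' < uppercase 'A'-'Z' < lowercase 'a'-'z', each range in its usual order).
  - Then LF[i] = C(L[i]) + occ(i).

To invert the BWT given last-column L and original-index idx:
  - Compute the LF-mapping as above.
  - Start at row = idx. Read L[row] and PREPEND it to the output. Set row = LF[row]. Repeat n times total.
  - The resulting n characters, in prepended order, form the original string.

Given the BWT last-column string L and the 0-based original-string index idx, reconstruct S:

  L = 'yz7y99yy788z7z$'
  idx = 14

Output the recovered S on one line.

Answer: zzy98y98y7z77y$

Derivation:
LF mapping: 8 12 1 9 6 7 10 11 2 4 5 13 3 14 0
Walk LF starting at row 14, prepending L[row]:
  step 1: row=14, L[14]='$', prepend. Next row=LF[14]=0
  step 2: row=0, L[0]='y', prepend. Next row=LF[0]=8
  step 3: row=8, L[8]='7', prepend. Next row=LF[8]=2
  step 4: row=2, L[2]='7', prepend. Next row=LF[2]=1
  step 5: row=1, L[1]='z', prepend. Next row=LF[1]=12
  step 6: row=12, L[12]='7', prepend. Next row=LF[12]=3
  step 7: row=3, L[3]='y', prepend. Next row=LF[3]=9
  step 8: row=9, L[9]='8', prepend. Next row=LF[9]=4
  step 9: row=4, L[4]='9', prepend. Next row=LF[4]=6
  step 10: row=6, L[6]='y', prepend. Next row=LF[6]=10
  step 11: row=10, L[10]='8', prepend. Next row=LF[10]=5
  step 12: row=5, L[5]='9', prepend. Next row=LF[5]=7
  step 13: row=7, L[7]='y', prepend. Next row=LF[7]=11
  step 14: row=11, L[11]='z', prepend. Next row=LF[11]=13
  step 15: row=13, L[13]='z', prepend. Next row=LF[13]=14
Reversed output: zzy98y98y7z77y$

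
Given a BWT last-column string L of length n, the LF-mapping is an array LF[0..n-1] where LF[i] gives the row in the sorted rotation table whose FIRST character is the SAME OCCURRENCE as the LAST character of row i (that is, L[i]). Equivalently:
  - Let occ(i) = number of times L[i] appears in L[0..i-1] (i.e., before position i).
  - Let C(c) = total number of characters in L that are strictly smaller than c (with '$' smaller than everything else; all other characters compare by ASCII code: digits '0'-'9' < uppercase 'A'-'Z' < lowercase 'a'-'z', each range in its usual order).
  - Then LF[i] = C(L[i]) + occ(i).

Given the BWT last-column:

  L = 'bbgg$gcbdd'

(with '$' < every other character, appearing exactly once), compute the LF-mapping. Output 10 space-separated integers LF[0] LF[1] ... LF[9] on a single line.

Answer: 1 2 7 8 0 9 4 3 5 6

Derivation:
Char counts: '$':1, 'b':3, 'c':1, 'd':2, 'g':3
C (first-col start): C('$')=0, C('b')=1, C('c')=4, C('d')=5, C('g')=7
L[0]='b': occ=0, LF[0]=C('b')+0=1+0=1
L[1]='b': occ=1, LF[1]=C('b')+1=1+1=2
L[2]='g': occ=0, LF[2]=C('g')+0=7+0=7
L[3]='g': occ=1, LF[3]=C('g')+1=7+1=8
L[4]='$': occ=0, LF[4]=C('$')+0=0+0=0
L[5]='g': occ=2, LF[5]=C('g')+2=7+2=9
L[6]='c': occ=0, LF[6]=C('c')+0=4+0=4
L[7]='b': occ=2, LF[7]=C('b')+2=1+2=3
L[8]='d': occ=0, LF[8]=C('d')+0=5+0=5
L[9]='d': occ=1, LF[9]=C('d')+1=5+1=6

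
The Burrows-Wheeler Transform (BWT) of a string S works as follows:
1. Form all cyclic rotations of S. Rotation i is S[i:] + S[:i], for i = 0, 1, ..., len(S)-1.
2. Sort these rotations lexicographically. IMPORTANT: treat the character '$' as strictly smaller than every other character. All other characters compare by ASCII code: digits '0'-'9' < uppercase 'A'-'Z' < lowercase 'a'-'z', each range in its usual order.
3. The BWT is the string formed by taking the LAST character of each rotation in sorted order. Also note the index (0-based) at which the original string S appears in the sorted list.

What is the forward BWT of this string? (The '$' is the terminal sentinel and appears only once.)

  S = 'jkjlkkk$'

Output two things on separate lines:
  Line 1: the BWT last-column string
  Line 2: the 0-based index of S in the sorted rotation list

All 8 rotations (rotation i = S[i:]+S[:i]):
  rot[0] = jkjlkkk$
  rot[1] = kjlkkk$j
  rot[2] = jlkkk$jk
  rot[3] = lkkk$jkj
  rot[4] = kkk$jkjl
  rot[5] = kk$jkjlk
  rot[6] = k$jkjlkk
  rot[7] = $jkjlkkk
Sorted (with $ < everything):
  sorted[0] = $jkjlkkk  (last char: 'k')
  sorted[1] = jkjlkkk$  (last char: '$')
  sorted[2] = jlkkk$jk  (last char: 'k')
  sorted[3] = k$jkjlkk  (last char: 'k')
  sorted[4] = kjlkkk$j  (last char: 'j')
  sorted[5] = kk$jkjlk  (last char: 'k')
  sorted[6] = kkk$jkjl  (last char: 'l')
  sorted[7] = lkkk$jkj  (last char: 'j')
Last column: k$kkjklj
Original string S is at sorted index 1

Answer: k$kkjklj
1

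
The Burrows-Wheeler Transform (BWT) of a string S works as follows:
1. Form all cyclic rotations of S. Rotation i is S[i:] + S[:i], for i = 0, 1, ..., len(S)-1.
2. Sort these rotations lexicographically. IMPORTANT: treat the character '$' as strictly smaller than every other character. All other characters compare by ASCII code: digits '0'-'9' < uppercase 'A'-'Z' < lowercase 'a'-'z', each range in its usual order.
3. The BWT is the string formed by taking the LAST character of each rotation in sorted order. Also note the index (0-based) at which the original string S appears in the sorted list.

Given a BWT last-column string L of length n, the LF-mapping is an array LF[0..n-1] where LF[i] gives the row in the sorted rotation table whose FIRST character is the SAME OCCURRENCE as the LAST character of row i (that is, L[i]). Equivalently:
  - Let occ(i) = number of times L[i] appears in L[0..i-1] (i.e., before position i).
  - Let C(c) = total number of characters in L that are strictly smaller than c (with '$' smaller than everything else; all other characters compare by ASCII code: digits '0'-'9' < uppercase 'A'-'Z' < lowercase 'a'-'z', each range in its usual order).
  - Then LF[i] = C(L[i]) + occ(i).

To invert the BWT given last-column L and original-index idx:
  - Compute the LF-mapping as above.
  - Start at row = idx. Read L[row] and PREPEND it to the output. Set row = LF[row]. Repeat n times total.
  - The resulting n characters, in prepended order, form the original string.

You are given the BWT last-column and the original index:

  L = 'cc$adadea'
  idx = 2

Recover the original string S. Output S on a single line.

Answer: acaaeddc$

Derivation:
LF mapping: 4 5 0 1 6 2 7 8 3
Walk LF starting at row 2, prepending L[row]:
  step 1: row=2, L[2]='$', prepend. Next row=LF[2]=0
  step 2: row=0, L[0]='c', prepend. Next row=LF[0]=4
  step 3: row=4, L[4]='d', prepend. Next row=LF[4]=6
  step 4: row=6, L[6]='d', prepend. Next row=LF[6]=7
  step 5: row=7, L[7]='e', prepend. Next row=LF[7]=8
  step 6: row=8, L[8]='a', prepend. Next row=LF[8]=3
  step 7: row=3, L[3]='a', prepend. Next row=LF[3]=1
  step 8: row=1, L[1]='c', prepend. Next row=LF[1]=5
  step 9: row=5, L[5]='a', prepend. Next row=LF[5]=2
Reversed output: acaaeddc$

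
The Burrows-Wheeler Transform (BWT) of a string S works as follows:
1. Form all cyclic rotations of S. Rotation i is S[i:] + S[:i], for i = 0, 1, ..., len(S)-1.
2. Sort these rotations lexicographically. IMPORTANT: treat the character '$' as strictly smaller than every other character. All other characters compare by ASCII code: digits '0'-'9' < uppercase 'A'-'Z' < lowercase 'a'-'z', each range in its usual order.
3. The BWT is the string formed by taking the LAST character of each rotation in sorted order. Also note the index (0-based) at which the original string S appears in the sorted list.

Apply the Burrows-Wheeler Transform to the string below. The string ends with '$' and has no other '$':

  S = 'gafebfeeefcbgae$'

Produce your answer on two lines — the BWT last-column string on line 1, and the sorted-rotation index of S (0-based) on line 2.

Answer: eggecfaffeeeabb$
15

Derivation:
All 16 rotations (rotation i = S[i:]+S[:i]):
  rot[0] = gafebfeeefcbgae$
  rot[1] = afebfeeefcbgae$g
  rot[2] = febfeeefcbgae$ga
  rot[3] = ebfeeefcbgae$gaf
  rot[4] = bfeeefcbgae$gafe
  rot[5] = feeefcbgae$gafeb
  rot[6] = eeefcbgae$gafebf
  rot[7] = eefcbgae$gafebfe
  rot[8] = efcbgae$gafebfee
  rot[9] = fcbgae$gafebfeee
  rot[10] = cbgae$gafebfeeef
  rot[11] = bgae$gafebfeeefc
  rot[12] = gae$gafebfeeefcb
  rot[13] = ae$gafebfeeefcbg
  rot[14] = e$gafebfeeefcbga
  rot[15] = $gafebfeeefcbgae
Sorted (with $ < everything):
  sorted[0] = $gafebfeeefcbgae  (last char: 'e')
  sorted[1] = ae$gafebfeeefcbg  (last char: 'g')
  sorted[2] = afebfeeefcbgae$g  (last char: 'g')
  sorted[3] = bfeeefcbgae$gafe  (last char: 'e')
  sorted[4] = bgae$gafebfeeefc  (last char: 'c')
  sorted[5] = cbgae$gafebfeeef  (last char: 'f')
  sorted[6] = e$gafebfeeefcbga  (last char: 'a')
  sorted[7] = ebfeeefcbgae$gaf  (last char: 'f')
  sorted[8] = eeefcbgae$gafebf  (last char: 'f')
  sorted[9] = eefcbgae$gafebfe  (last char: 'e')
  sorted[10] = efcbgae$gafebfee  (last char: 'e')
  sorted[11] = fcbgae$gafebfeee  (last char: 'e')
  sorted[12] = febfeeefcbgae$ga  (last char: 'a')
  sorted[13] = feeefcbgae$gafeb  (last char: 'b')
  sorted[14] = gae$gafebfeeefcb  (last char: 'b')
  sorted[15] = gafebfeeefcbgae$  (last char: '$')
Last column: eggecfaffeeeabb$
Original string S is at sorted index 15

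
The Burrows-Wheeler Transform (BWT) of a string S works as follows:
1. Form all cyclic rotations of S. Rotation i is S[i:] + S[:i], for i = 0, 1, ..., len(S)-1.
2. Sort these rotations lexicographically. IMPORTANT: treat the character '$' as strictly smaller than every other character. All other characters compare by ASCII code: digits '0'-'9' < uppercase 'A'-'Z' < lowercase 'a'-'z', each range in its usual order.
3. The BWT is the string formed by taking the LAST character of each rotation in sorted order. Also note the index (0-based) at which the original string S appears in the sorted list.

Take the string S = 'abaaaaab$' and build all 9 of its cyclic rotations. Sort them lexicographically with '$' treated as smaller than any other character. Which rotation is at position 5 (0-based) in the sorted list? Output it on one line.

Answer: ab$abaaaa

Derivation:
All 9 rotations (rotation i = S[i:]+S[:i]):
  rot[0] = abaaaaab$
  rot[1] = baaaaab$a
  rot[2] = aaaaab$ab
  rot[3] = aaaab$aba
  rot[4] = aaab$abaa
  rot[5] = aab$abaaa
  rot[6] = ab$abaaaa
  rot[7] = b$abaaaaa
  rot[8] = $abaaaaab
Sorted (with $ < everything):
  sorted[0] = $abaaaaab
  sorted[1] = aaaaab$ab
  sorted[2] = aaaab$aba
  sorted[3] = aaab$abaa
  sorted[4] = aab$abaaa
  sorted[5] = ab$abaaaa
  sorted[6] = abaaaaab$
  sorted[7] = b$abaaaaa
  sorted[8] = baaaaab$a
sorted[5] = ab$abaaaa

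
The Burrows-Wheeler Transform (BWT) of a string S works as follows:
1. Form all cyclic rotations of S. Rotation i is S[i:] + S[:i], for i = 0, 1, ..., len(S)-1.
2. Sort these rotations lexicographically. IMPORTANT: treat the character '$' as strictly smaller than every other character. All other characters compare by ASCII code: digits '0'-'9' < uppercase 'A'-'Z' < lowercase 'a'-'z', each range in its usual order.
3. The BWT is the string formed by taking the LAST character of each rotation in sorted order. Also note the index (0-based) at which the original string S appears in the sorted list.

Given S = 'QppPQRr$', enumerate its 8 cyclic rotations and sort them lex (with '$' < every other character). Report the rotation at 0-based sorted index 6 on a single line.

All 8 rotations (rotation i = S[i:]+S[:i]):
  rot[0] = QppPQRr$
  rot[1] = ppPQRr$Q
  rot[2] = pPQRr$Qp
  rot[3] = PQRr$Qpp
  rot[4] = QRr$QppP
  rot[5] = Rr$QppPQ
  rot[6] = r$QppPQR
  rot[7] = $QppPQRr
Sorted (with $ < everything):
  sorted[0] = $QppPQRr
  sorted[1] = PQRr$Qpp
  sorted[2] = QRr$QppP
  sorted[3] = QppPQRr$
  sorted[4] = Rr$QppPQ
  sorted[5] = pPQRr$Qp
  sorted[6] = ppPQRr$Q
  sorted[7] = r$QppPQR
sorted[6] = ppPQRr$Q

Answer: ppPQRr$Q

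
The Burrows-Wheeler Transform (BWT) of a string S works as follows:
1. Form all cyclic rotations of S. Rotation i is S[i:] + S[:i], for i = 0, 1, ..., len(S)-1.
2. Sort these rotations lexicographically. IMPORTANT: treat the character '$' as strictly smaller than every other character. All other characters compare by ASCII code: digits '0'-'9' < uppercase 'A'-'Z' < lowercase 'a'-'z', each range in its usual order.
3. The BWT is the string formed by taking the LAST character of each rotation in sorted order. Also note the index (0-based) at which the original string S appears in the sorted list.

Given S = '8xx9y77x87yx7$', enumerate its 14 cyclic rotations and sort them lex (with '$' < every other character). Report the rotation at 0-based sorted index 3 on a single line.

Answer: 7x87yx7$8xx9y7

Derivation:
All 14 rotations (rotation i = S[i:]+S[:i]):
  rot[0] = 8xx9y77x87yx7$
  rot[1] = xx9y77x87yx7$8
  rot[2] = x9y77x87yx7$8x
  rot[3] = 9y77x87yx7$8xx
  rot[4] = y77x87yx7$8xx9
  rot[5] = 77x87yx7$8xx9y
  rot[6] = 7x87yx7$8xx9y7
  rot[7] = x87yx7$8xx9y77
  rot[8] = 87yx7$8xx9y77x
  rot[9] = 7yx7$8xx9y77x8
  rot[10] = yx7$8xx9y77x87
  rot[11] = x7$8xx9y77x87y
  rot[12] = 7$8xx9y77x87yx
  rot[13] = $8xx9y77x87yx7
Sorted (with $ < everything):
  sorted[0] = $8xx9y77x87yx7
  sorted[1] = 7$8xx9y77x87yx
  sorted[2] = 77x87yx7$8xx9y
  sorted[3] = 7x87yx7$8xx9y7
  sorted[4] = 7yx7$8xx9y77x8
  sorted[5] = 87yx7$8xx9y77x
  sorted[6] = 8xx9y77x87yx7$
  sorted[7] = 9y77x87yx7$8xx
  sorted[8] = x7$8xx9y77x87y
  sorted[9] = x87yx7$8xx9y77
  sorted[10] = x9y77x87yx7$8x
  sorted[11] = xx9y77x87yx7$8
  sorted[12] = y77x87yx7$8xx9
  sorted[13] = yx7$8xx9y77x87
sorted[3] = 7x87yx7$8xx9y7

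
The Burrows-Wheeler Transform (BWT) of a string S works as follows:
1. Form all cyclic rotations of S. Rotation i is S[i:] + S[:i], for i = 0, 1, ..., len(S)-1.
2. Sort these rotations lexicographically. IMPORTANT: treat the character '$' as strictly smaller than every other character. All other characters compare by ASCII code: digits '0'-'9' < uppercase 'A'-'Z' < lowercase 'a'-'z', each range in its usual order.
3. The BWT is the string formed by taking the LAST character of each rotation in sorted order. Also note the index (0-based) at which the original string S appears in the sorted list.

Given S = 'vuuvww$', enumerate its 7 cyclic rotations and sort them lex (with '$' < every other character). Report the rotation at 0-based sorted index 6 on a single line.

All 7 rotations (rotation i = S[i:]+S[:i]):
  rot[0] = vuuvww$
  rot[1] = uuvww$v
  rot[2] = uvww$vu
  rot[3] = vww$vuu
  rot[4] = ww$vuuv
  rot[5] = w$vuuvw
  rot[6] = $vuuvww
Sorted (with $ < everything):
  sorted[0] = $vuuvww
  sorted[1] = uuvww$v
  sorted[2] = uvww$vu
  sorted[3] = vuuvww$
  sorted[4] = vww$vuu
  sorted[5] = w$vuuvw
  sorted[6] = ww$vuuv
sorted[6] = ww$vuuv

Answer: ww$vuuv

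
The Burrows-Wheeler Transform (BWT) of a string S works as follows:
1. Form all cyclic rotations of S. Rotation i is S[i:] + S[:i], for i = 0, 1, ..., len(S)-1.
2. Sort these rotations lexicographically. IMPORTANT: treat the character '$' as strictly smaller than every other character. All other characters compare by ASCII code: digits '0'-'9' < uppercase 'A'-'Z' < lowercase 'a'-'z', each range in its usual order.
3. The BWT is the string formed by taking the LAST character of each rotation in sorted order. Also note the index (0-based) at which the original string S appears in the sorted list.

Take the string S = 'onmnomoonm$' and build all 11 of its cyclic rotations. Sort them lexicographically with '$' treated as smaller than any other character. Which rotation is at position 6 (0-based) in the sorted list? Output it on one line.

All 11 rotations (rotation i = S[i:]+S[:i]):
  rot[0] = onmnomoonm$
  rot[1] = nmnomoonm$o
  rot[2] = mnomoonm$on
  rot[3] = nomoonm$onm
  rot[4] = omoonm$onmn
  rot[5] = moonm$onmno
  rot[6] = oonm$onmnom
  rot[7] = onm$onmnomo
  rot[8] = nm$onmnomoo
  rot[9] = m$onmnomoon
  rot[10] = $onmnomoonm
Sorted (with $ < everything):
  sorted[0] = $onmnomoonm
  sorted[1] = m$onmnomoon
  sorted[2] = mnomoonm$on
  sorted[3] = moonm$onmno
  sorted[4] = nm$onmnomoo
  sorted[5] = nmnomoonm$o
  sorted[6] = nomoonm$onm
  sorted[7] = omoonm$onmn
  sorted[8] = onm$onmnomo
  sorted[9] = onmnomoonm$
  sorted[10] = oonm$onmnom
sorted[6] = nomoonm$onm

Answer: nomoonm$onm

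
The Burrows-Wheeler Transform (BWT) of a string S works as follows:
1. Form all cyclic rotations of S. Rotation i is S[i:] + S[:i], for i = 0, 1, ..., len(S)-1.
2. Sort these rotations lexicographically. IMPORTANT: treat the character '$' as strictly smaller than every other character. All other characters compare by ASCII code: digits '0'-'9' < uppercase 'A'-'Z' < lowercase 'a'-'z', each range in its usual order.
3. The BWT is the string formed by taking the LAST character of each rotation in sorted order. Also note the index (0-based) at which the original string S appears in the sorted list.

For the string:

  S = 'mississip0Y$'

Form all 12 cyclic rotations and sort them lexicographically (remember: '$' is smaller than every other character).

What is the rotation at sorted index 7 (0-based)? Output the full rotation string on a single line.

Answer: p0Y$mississi

Derivation:
All 12 rotations (rotation i = S[i:]+S[:i]):
  rot[0] = mississip0Y$
  rot[1] = ississip0Y$m
  rot[2] = ssissip0Y$mi
  rot[3] = sissip0Y$mis
  rot[4] = issip0Y$miss
  rot[5] = ssip0Y$missi
  rot[6] = sip0Y$missis
  rot[7] = ip0Y$mississ
  rot[8] = p0Y$mississi
  rot[9] = 0Y$mississip
  rot[10] = Y$mississip0
  rot[11] = $mississip0Y
Sorted (with $ < everything):
  sorted[0] = $mississip0Y
  sorted[1] = 0Y$mississip
  sorted[2] = Y$mississip0
  sorted[3] = ip0Y$mississ
  sorted[4] = issip0Y$miss
  sorted[5] = ississip0Y$m
  sorted[6] = mississip0Y$
  sorted[7] = p0Y$mississi
  sorted[8] = sip0Y$missis
  sorted[9] = sissip0Y$mis
  sorted[10] = ssip0Y$missi
  sorted[11] = ssissip0Y$mi
sorted[7] = p0Y$mississi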